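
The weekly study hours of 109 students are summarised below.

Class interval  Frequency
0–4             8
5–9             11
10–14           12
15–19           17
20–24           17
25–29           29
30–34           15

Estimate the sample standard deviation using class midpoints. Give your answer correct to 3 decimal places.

9.138

Midpoints: 2, 7, 12, 17, 22, 27, 32
n = 109, Σfm = 2163, mean = 19.8440
Σfm² = 51941
Σf(m − x̄)² = Σfm² − (Σfm)²/n = 51941 − 2163²/109 = 9018.3486
Sample variance = 9018.3486 / 108 = 83.5032
Standard deviation = √83.5032 = 9.1380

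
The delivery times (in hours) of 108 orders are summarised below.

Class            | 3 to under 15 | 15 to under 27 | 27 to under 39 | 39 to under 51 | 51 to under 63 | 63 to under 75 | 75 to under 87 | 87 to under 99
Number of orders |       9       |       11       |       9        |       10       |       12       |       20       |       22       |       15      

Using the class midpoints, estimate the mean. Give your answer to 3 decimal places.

Midpoints: 9, 21, 33, 45, 57, 69, 81, 93
Σfm = 9×9 + 11×21 + 9×33 + 10×45 + 12×57 + 20×69 + 22×81 + 15×93 = 6300
n = Σf = 108
Mean = 6300 / 108 = 58.3333

58.333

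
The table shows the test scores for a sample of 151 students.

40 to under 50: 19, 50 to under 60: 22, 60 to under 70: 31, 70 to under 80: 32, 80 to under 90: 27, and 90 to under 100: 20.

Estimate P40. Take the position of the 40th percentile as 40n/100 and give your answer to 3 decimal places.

Cumulative frequencies: 19, 41, 72, 104, 131, 151
n = 151; position = 40n/100 = 60.4.
This falls in the class 60 to under 70: L = 60, F = 41, f = 31, h = 10.
40th percentile ≈ 60 + ((60.4 − 41) / 31) × 10 = 66.2581

66.258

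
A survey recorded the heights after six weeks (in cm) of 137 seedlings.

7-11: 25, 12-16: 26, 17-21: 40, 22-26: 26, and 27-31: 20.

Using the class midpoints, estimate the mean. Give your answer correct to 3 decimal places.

18.635

Midpoints: 9, 14, 19, 24, 29
Σfm = 25×9 + 26×14 + 40×19 + 26×24 + 20×29 = 2553
n = Σf = 137
Mean = 2553 / 137 = 18.6350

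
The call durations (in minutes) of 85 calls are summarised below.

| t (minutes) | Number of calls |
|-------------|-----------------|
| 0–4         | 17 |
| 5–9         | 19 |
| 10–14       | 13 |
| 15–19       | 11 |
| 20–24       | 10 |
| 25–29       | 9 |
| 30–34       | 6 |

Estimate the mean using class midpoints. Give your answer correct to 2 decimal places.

Midpoints: 2, 7, 12, 17, 22, 27, 32
Σfm = 17×2 + 19×7 + 13×12 + 11×17 + 10×22 + 9×27 + 6×32 = 1165
n = Σf = 85
Mean = 1165 / 85 = 13.7059

13.71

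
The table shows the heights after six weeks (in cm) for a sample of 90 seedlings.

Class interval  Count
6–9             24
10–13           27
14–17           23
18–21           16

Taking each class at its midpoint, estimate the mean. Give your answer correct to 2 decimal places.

Midpoints: 7.5, 11.5, 15.5, 19.5
Σfm = 24×7.5 + 27×11.5 + 23×15.5 + 16×19.5 = 1159
n = Σf = 90
Mean = 1159 / 90 = 12.8778

12.88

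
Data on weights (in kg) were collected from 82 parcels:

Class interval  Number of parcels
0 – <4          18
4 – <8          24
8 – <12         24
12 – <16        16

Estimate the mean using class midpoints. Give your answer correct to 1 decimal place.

Midpoints: 2, 6, 10, 14
Σfm = 18×2 + 24×6 + 24×10 + 16×14 = 644
n = Σf = 82
Mean = 644 / 82 = 7.8537

7.9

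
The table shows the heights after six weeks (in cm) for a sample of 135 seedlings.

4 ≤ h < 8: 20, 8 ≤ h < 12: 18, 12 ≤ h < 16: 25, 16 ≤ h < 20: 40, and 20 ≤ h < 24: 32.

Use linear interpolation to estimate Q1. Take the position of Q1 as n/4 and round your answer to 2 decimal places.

11.06

Cumulative frequencies: 20, 38, 63, 103, 135
n = 135; position = n/4 = 33.75.
This falls in the class 8 ≤ h < 12: L = 8, F = 20, f = 18, h = 4.
Lower quartile ≈ 8 + ((33.75 − 20) / 18) × 4 = 11.0556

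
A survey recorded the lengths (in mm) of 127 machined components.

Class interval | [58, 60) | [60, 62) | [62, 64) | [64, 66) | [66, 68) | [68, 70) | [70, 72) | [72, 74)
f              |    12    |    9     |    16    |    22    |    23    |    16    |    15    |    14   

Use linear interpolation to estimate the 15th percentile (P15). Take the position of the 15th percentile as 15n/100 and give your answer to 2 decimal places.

Cumulative frequencies: 12, 21, 37, 59, 82, 98, 113, 127
n = 127; position = 15n/100 = 19.05.
This falls in the class [60, 62): L = 60, F = 12, f = 9, h = 2.
15th percentile ≈ 60 + ((19.05 − 12) / 9) × 2 = 61.5667

61.57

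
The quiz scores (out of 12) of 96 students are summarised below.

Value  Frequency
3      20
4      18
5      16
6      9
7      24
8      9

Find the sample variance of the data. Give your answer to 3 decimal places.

Values: 3, 4, 5, 6, 7, 8
n = 96, Σfx = 506, mean = 5.2708
Σfx² = 2944
Σf(x − x̄)² = Σfx² − (Σfx)²/n = 2944 − 506²/96 = 276.9583
Sample variance = 276.9583 / 95 = 2.9154

2.915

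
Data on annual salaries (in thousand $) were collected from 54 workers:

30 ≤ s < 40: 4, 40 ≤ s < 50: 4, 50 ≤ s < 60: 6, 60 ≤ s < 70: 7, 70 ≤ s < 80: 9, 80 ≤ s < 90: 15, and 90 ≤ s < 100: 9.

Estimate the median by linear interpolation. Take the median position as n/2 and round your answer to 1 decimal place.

76.7

Cumulative frequencies: 4, 8, 14, 21, 30, 45, 54
n = 54; position = n/2 = 27.
This falls in the class 70 ≤ s < 80: L = 70, F = 21, f = 9, h = 10.
Median ≈ 70 + ((27 − 21) / 9) × 10 = 76.6667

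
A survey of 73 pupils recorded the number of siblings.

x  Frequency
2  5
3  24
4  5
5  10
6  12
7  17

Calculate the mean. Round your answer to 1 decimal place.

4.7

Values: 2, 3, 4, 5, 6, 7
Σfx = 5×2 + 24×3 + 5×4 + 10×5 + 12×6 + 17×7 = 343
n = Σf = 73
Mean = 343 / 73 = 4.6986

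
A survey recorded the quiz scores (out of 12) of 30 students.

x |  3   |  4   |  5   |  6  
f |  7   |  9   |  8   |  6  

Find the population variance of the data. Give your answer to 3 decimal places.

1.112

Values: 3, 4, 5, 6
n = 30, Σfx = 133, mean = 4.4333
Σfx² = 623
Σf(x − x̄)² = Σfx² − (Σfx)²/n = 623 − 133²/30 = 33.3667
Population variance = 33.3667 / 30 = 1.1122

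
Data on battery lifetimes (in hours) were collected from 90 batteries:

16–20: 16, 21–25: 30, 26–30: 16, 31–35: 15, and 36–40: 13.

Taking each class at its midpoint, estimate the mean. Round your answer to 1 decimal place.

Midpoints: 18, 23, 28, 33, 38
Σfm = 16×18 + 30×23 + 16×28 + 15×33 + 13×38 = 2415
n = Σf = 90
Mean = 2415 / 90 = 26.8333

26.8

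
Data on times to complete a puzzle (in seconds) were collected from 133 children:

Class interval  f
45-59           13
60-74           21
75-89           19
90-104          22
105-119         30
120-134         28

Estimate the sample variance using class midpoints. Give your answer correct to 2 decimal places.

Midpoints: 52, 67, 82, 97, 112, 127
n = 133, Σfm = 12691, mean = 95.4211
Σfm² = 1292107
Σf(m − x̄)² = Σfm² − (Σfm)²/n = 1292107 − 12691²/133 = 81118.4211
Sample variance = 81118.4211 / 132 = 614.5335

614.53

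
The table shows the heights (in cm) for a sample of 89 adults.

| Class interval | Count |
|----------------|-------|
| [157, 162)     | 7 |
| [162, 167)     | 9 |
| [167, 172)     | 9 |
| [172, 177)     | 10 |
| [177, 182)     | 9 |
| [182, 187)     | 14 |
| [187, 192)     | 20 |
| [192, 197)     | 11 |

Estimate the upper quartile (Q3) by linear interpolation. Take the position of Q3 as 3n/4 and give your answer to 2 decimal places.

189.19

Cumulative frequencies: 7, 16, 25, 35, 44, 58, 78, 89
n = 89; position = 3n/4 = 66.75.
This falls in the class [187, 192): L = 187, F = 58, f = 20, h = 5.
Upper quartile ≈ 187 + ((66.75 − 58) / 20) × 5 = 189.1875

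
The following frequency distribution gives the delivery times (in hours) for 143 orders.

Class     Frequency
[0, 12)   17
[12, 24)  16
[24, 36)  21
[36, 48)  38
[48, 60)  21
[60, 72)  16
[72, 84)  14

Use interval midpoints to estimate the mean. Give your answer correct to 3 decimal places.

41.245

Midpoints: 6, 18, 30, 42, 54, 66, 78
Σfm = 17×6 + 16×18 + 21×30 + 38×42 + 21×54 + 16×66 + 14×78 = 5898
n = Σf = 143
Mean = 5898 / 143 = 41.2448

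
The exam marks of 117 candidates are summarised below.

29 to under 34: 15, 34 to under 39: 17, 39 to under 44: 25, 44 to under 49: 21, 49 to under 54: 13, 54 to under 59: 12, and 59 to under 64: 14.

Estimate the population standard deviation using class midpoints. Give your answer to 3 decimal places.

Midpoints: 31.5, 36.5, 41.5, 46.5, 51.5, 56.5, 61.5
n = 117, Σfm = 5315.5, mean = 45.4316
Σfm² = 251733.25
Σf(m − x̄)² = Σfm² − (Σfm)²/n = 251733.25 − 5315.5²/117 = 10241.4530
Population variance = 10241.4530 / 117 = 87.5338
Standard deviation = √87.5338 = 9.3559

9.356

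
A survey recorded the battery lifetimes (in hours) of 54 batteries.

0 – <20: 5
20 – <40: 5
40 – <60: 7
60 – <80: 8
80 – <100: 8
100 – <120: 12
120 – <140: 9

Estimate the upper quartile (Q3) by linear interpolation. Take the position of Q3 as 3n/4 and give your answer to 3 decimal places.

112.500

Cumulative frequencies: 5, 10, 17, 25, 33, 45, 54
n = 54; position = 3n/4 = 40.5.
This falls in the class 100 – <120: L = 100, F = 33, f = 12, h = 20.
Upper quartile ≈ 100 + ((40.5 − 33) / 12) × 20 = 112.5000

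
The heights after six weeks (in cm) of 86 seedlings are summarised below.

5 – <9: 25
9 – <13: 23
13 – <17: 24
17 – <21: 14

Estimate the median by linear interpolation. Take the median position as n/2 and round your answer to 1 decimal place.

Cumulative frequencies: 25, 48, 72, 86
n = 86; position = n/2 = 43.
This falls in the class 9 – <13: L = 9, F = 25, f = 23, h = 4.
Median ≈ 9 + ((43 − 25) / 23) × 4 = 12.1304

12.1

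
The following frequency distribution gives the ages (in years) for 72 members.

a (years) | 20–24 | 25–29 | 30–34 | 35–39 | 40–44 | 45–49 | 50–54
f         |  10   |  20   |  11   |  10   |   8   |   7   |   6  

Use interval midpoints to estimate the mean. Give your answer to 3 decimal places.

34.153

Midpoints: 22, 27, 32, 37, 42, 47, 52
Σfm = 10×22 + 20×27 + 11×32 + 10×37 + 8×42 + 7×47 + 6×52 = 2459
n = Σf = 72
Mean = 2459 / 72 = 34.1528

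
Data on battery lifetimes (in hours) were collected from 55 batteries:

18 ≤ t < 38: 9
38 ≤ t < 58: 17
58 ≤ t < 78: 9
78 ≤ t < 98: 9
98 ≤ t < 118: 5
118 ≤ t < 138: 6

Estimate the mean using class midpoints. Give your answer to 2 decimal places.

68.73

Midpoints: 28, 48, 68, 88, 108, 128
Σfm = 9×28 + 17×48 + 9×68 + 9×88 + 5×108 + 6×128 = 3780
n = Σf = 55
Mean = 3780 / 55 = 68.7273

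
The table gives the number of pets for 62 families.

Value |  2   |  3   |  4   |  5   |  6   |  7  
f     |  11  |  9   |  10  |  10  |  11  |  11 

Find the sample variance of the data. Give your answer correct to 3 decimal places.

Values: 2, 3, 4, 5, 6, 7
n = 62, Σfx = 282, mean = 4.5484
Σfx² = 1470
Σf(x − x̄)² = Σfx² − (Σfx)²/n = 1470 − 282²/62 = 187.3548
Sample variance = 187.3548 / 61 = 3.0714

3.071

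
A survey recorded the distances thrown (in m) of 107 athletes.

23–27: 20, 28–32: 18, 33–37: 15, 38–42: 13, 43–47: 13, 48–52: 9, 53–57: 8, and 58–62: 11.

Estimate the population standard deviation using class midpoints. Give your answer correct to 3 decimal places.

11.466

Midpoints: 25, 30, 35, 40, 45, 50, 55, 60
n = 107, Σfm = 4220, mean = 39.4393
Σfm² = 180500
Σf(m − x̄)² = Σfm² − (Σfm)²/n = 180500 − 4220²/107 = 14066.3551
Population variance = 14066.3551 / 107 = 131.4613
Standard deviation = √131.4613 = 11.4657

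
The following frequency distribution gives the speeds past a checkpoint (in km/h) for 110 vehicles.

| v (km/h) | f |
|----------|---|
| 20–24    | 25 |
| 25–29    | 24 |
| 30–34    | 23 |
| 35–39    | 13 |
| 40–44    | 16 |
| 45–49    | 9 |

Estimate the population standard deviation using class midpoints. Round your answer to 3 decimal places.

Midpoints: 22, 27, 32, 37, 42, 47
n = 110, Σfm = 3510, mean = 31.9091
Σfm² = 119050
Σf(m − x̄)² = Σfm² − (Σfm)²/n = 119050 − 3510²/110 = 7049.0909
Population variance = 7049.0909 / 110 = 64.0826
Standard deviation = √64.0826 = 8.0052

8.005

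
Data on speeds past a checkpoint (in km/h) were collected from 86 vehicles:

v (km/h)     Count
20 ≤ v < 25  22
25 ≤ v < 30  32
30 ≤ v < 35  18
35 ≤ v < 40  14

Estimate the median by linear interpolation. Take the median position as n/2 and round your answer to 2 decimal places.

28.28

Cumulative frequencies: 22, 54, 72, 86
n = 86; position = n/2 = 43.
This falls in the class 25 ≤ v < 30: L = 25, F = 22, f = 32, h = 5.
Median ≈ 25 + ((43 − 22) / 32) × 5 = 28.2812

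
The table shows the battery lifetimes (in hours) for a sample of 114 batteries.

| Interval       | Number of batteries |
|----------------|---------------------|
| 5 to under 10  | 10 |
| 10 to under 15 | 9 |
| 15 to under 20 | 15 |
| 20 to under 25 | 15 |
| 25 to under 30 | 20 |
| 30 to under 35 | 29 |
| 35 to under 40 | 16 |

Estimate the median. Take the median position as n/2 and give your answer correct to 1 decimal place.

Cumulative frequencies: 10, 19, 34, 49, 69, 98, 114
n = 114; position = n/2 = 57.
This falls in the class 25 to under 30: L = 25, F = 49, f = 20, h = 5.
Median ≈ 25 + ((57 − 49) / 20) × 5 = 27.0000

27.0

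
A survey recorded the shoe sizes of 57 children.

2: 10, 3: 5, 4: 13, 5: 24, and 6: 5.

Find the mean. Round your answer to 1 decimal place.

Values: 2, 3, 4, 5, 6
Σfx = 10×2 + 5×3 + 13×4 + 24×5 + 5×6 = 237
n = Σf = 57
Mean = 237 / 57 = 4.1579

4.2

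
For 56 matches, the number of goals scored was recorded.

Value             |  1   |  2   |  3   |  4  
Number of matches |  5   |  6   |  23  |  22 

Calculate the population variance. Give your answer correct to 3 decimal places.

0.846

Values: 1, 2, 3, 4
n = 56, Σfx = 174, mean = 3.1071
Σfx² = 588
Σf(x − x̄)² = Σfx² − (Σfx)²/n = 588 − 174²/56 = 47.3571
Population variance = 47.3571 / 56 = 0.8457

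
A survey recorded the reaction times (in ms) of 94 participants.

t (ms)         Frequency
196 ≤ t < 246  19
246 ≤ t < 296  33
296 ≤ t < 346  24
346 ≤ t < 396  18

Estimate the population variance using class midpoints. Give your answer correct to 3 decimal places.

2582.900

Midpoints: 221, 271, 321, 371
n = 94, Σfm = 27524, mean = 292.8085
Σfm² = 8302054
Σf(m − x̄)² = Σfm² − (Σfm)²/n = 8302054 − 27524²/94 = 242792.5532
Population variance = 242792.5532 / 94 = 2582.8995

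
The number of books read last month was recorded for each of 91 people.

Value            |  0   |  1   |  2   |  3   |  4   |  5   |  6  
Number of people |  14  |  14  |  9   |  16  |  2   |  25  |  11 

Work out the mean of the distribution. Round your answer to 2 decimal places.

3.07

Values: 0, 1, 2, 3, 4, 5, 6
Σfx = 14×0 + 14×1 + 9×2 + 16×3 + 2×4 + 25×5 + 11×6 = 279
n = Σf = 91
Mean = 279 / 91 = 3.0659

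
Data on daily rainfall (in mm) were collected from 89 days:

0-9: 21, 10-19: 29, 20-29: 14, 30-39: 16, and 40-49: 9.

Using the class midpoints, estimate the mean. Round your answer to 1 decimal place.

20.3

Midpoints: 4.5, 14.5, 24.5, 34.5, 44.5
Σfm = 21×4.5 + 29×14.5 + 14×24.5 + 16×34.5 + 9×44.5 = 1810.5
n = Σf = 89
Mean = 1810.5 / 89 = 20.3427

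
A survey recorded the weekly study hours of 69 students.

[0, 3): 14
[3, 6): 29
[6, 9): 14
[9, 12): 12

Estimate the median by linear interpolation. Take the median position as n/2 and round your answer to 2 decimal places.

5.12

Cumulative frequencies: 14, 43, 57, 69
n = 69; position = n/2 = 34.5.
This falls in the class [3, 6): L = 3, F = 14, f = 29, h = 3.
Median ≈ 3 + ((34.5 − 14) / 29) × 3 = 5.1207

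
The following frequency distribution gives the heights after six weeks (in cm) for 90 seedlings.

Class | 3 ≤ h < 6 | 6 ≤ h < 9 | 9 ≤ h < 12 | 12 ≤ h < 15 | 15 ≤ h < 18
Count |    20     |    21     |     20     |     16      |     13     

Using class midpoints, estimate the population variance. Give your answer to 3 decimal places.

16.499

Midpoints: 4.5, 7.5, 10.5, 13.5, 16.5
n = 90, Σfm = 888, mean = 9.8667
Σfm² = 10246.5
Σf(m − x̄)² = Σfm² − (Σfm)²/n = 10246.5 − 888²/90 = 1484.9000
Population variance = 1484.9000 / 90 = 16.4989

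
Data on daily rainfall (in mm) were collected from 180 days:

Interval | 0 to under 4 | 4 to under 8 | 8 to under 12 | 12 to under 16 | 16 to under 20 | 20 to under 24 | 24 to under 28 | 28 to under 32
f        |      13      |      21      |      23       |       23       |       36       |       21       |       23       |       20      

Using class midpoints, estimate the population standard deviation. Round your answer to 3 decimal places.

Midpoints: 2, 6, 10, 14, 18, 22, 26, 30
n = 180, Σfm = 3012, mean = 16.7333
Σfm² = 62992
Σf(m − x̄)² = Σfm² − (Σfm)²/n = 62992 − 3012²/180 = 12591.2000
Population variance = 12591.2000 / 180 = 69.9511
Standard deviation = √69.9511 = 8.3637

8.364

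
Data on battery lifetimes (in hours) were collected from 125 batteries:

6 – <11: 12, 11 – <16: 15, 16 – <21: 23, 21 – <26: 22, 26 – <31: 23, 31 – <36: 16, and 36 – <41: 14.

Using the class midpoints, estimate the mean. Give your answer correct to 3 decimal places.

23.820

Midpoints: 8.5, 13.5, 18.5, 23.5, 28.5, 33.5, 38.5
Σfm = 12×8.5 + 15×13.5 + 23×18.5 + 22×23.5 + 23×28.5 + 16×33.5 + 14×38.5 = 2977.5
n = Σf = 125
Mean = 2977.5 / 125 = 23.8200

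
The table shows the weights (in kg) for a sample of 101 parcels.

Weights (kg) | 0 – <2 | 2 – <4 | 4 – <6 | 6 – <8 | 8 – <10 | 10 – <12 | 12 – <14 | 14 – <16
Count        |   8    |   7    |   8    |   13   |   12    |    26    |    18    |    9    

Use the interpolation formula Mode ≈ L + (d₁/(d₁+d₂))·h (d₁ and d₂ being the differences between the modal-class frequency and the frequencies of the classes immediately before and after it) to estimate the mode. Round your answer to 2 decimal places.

11.27

Modal class: 10 – <12 (highest frequency 26).
d₁ = 26 − 12 = 14, d₂ = 26 − 18 = 8
Mode ≈ 10 + (14/(14+8)) × 2 = 10 + 1.2727 = 11.2727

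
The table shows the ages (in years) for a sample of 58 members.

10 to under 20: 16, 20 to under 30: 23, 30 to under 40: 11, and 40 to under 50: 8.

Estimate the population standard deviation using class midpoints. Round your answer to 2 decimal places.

9.91

Midpoints: 15, 25, 35, 45
n = 58, Σfm = 1560, mean = 26.8966
Σfm² = 47650
Σf(m − x̄)² = Σfm² − (Σfm)²/n = 47650 − 1560²/58 = 5691.3793
Population variance = 5691.3793 / 58 = 98.1272
Standard deviation = √98.1272 = 9.9059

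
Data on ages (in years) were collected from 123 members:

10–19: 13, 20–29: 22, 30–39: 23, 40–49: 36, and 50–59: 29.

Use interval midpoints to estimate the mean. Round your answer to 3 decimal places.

Midpoints: 14.5, 24.5, 34.5, 44.5, 54.5
Σfm = 13×14.5 + 22×24.5 + 23×34.5 + 36×44.5 + 29×54.5 = 4703.5
n = Σf = 123
Mean = 4703.5 / 123 = 38.2398

38.240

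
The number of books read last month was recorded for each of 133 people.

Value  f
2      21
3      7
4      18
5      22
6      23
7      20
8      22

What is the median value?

Cumulative frequencies: 21, 28, 46, 68, 91, 111, 133
n = 133, so the median is the value in position (n+1)/2 = 67.
Position 67 falls at value 5.

5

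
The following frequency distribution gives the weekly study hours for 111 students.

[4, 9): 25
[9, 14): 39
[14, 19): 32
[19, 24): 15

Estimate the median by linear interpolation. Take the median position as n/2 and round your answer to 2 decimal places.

12.91

Cumulative frequencies: 25, 64, 96, 111
n = 111; position = n/2 = 55.5.
This falls in the class [9, 14): L = 9, F = 25, f = 39, h = 5.
Median ≈ 9 + ((55.5 − 25) / 39) × 5 = 12.9103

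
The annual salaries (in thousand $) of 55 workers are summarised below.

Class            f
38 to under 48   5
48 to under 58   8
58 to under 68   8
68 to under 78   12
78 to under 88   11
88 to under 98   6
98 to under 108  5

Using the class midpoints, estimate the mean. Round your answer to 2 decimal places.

72.82

Midpoints: 43, 53, 63, 73, 83, 93, 103
Σfm = 5×43 + 8×53 + 8×63 + 12×73 + 11×83 + 6×93 + 5×103 = 4005
n = Σf = 55
Mean = 4005 / 55 = 72.8182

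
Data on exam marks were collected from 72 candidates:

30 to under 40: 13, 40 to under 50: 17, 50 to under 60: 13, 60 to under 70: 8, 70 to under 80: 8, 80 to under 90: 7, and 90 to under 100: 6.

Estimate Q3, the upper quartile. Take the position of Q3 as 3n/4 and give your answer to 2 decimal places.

73.75

Cumulative frequencies: 13, 30, 43, 51, 59, 66, 72
n = 72; position = 3n/4 = 54.
This falls in the class 70 to under 80: L = 70, F = 51, f = 8, h = 10.
Upper quartile ≈ 70 + ((54 − 51) / 8) × 10 = 73.7500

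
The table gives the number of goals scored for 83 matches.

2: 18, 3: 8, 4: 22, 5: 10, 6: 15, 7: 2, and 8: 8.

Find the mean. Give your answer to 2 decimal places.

4.41

Values: 2, 3, 4, 5, 6, 7, 8
Σfx = 18×2 + 8×3 + 22×4 + 10×5 + 15×6 + 2×7 + 8×8 = 366
n = Σf = 83
Mean = 366 / 83 = 4.4096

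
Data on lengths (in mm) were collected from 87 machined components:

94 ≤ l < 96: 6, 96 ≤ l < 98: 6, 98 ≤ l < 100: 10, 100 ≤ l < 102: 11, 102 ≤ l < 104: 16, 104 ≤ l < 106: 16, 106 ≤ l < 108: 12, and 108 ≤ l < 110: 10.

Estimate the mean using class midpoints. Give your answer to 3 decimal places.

102.931

Midpoints: 95, 97, 99, 101, 103, 105, 107, 109
Σfm = 6×95 + 6×97 + 10×99 + 11×101 + 16×103 + 16×105 + 12×107 + 10×109 = 8955
n = Σf = 87
Mean = 8955 / 87 = 102.9310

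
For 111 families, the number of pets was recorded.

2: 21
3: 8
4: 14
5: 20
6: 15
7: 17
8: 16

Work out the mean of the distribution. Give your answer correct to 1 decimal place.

Values: 2, 3, 4, 5, 6, 7, 8
Σfx = 21×2 + 8×3 + 14×4 + 20×5 + 15×6 + 17×7 + 16×8 = 559
n = Σf = 111
Mean = 559 / 111 = 5.0360

5.0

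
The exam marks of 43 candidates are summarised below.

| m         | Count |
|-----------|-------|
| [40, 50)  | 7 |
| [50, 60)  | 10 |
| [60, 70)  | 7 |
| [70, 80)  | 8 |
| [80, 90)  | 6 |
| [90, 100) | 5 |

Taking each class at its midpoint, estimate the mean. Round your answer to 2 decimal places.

Midpoints: 45, 55, 65, 75, 85, 95
Σfm = 7×45 + 10×55 + 7×65 + 8×75 + 6×85 + 5×95 = 2905
n = Σf = 43
Mean = 2905 / 43 = 67.5581

67.56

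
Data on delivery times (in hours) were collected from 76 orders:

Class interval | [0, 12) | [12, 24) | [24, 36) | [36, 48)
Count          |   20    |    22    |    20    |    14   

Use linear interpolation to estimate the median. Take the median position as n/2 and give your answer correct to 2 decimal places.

21.82

Cumulative frequencies: 20, 42, 62, 76
n = 76; position = n/2 = 38.
This falls in the class [12, 24): L = 12, F = 20, f = 22, h = 12.
Median ≈ 12 + ((38 − 20) / 22) × 12 = 21.8182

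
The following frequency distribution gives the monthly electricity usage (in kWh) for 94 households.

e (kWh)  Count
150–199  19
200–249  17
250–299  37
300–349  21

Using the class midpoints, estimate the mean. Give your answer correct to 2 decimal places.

Midpoints: 174.5, 224.5, 274.5, 324.5
Σfm = 19×174.5 + 17×224.5 + 37×274.5 + 21×324.5 = 24103
n = Σf = 94
Mean = 24103 / 94 = 256.4149

256.41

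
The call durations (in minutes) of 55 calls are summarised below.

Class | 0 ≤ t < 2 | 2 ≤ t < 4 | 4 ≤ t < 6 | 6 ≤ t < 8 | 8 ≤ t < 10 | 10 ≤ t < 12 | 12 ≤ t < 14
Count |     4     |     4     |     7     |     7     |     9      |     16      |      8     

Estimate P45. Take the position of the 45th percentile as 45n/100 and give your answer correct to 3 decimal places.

8.611

Cumulative frequencies: 4, 8, 15, 22, 31, 47, 55
n = 55; position = 45n/100 = 24.75.
This falls in the class 8 ≤ t < 10: L = 8, F = 22, f = 9, h = 2.
45th percentile ≈ 8 + ((24.75 − 22) / 9) × 2 = 8.6111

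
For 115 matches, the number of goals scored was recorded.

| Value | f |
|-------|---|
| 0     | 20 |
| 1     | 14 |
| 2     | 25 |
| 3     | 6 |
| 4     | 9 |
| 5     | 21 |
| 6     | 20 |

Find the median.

Cumulative frequencies: 20, 34, 59, 65, 74, 95, 115
n = 115, so the median is the value in position (n+1)/2 = 58.
Position 58 falls at value 2.

2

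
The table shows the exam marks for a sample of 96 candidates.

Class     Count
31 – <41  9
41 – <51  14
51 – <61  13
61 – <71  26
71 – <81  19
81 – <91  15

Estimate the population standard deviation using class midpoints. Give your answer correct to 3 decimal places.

15.317

Midpoints: 36, 46, 56, 66, 76, 86
n = 96, Σfm = 6146, mean = 64.0208
Σfm² = 415996
Σf(m − x̄)² = Σfm² − (Σfm)²/n = 415996 − 6146²/96 = 22523.9583
Population variance = 22523.9583 / 96 = 234.6246
Standard deviation = √234.6246 = 15.3175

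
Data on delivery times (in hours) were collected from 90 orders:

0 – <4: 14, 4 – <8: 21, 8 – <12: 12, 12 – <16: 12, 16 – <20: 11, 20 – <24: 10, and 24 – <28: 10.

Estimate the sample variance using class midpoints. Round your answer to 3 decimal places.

62.811

Midpoints: 2, 6, 10, 14, 18, 22, 26
n = 90, Σfm = 1120, mean = 12.4444
Σfm² = 19528
Σf(m − x̄)² = Σfm² − (Σfm)²/n = 19528 − 1120²/90 = 5590.2222
Sample variance = 5590.2222 / 89 = 62.8115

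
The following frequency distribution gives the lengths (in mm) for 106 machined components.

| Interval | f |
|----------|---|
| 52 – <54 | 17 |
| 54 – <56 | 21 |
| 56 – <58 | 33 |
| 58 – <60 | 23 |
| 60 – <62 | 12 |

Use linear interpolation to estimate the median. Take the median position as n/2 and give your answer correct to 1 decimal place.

Cumulative frequencies: 17, 38, 71, 94, 106
n = 106; position = n/2 = 53.
This falls in the class 56 – <58: L = 56, F = 38, f = 33, h = 2.
Median ≈ 56 + ((53 − 38) / 33) × 2 = 56.9091

56.9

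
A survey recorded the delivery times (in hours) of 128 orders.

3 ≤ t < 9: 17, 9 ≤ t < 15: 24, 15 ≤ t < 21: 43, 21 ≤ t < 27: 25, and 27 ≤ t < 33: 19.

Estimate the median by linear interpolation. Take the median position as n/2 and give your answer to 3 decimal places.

18.209

Cumulative frequencies: 17, 41, 84, 109, 128
n = 128; position = n/2 = 64.
This falls in the class 15 ≤ t < 21: L = 15, F = 41, f = 43, h = 6.
Median ≈ 15 + ((64 − 41) / 43) × 6 = 18.2093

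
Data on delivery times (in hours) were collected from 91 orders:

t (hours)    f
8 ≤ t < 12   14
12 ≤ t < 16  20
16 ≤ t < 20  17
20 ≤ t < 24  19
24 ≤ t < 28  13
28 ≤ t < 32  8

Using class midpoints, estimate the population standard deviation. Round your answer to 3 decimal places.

6.136

Midpoints: 10, 14, 18, 22, 26, 30
n = 91, Σfm = 1722, mean = 18.9231
Σfm² = 36012
Σf(m − x̄)² = Σfm² − (Σfm)²/n = 36012 − 1722²/91 = 3426.4615
Population variance = 3426.4615 / 91 = 37.6534
Standard deviation = √37.6534 = 6.1362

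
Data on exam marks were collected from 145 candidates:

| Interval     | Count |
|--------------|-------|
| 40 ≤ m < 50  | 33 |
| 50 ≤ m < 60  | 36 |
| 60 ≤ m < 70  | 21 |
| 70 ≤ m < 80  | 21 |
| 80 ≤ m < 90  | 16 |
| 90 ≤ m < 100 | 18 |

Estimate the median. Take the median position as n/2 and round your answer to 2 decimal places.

61.67

Cumulative frequencies: 33, 69, 90, 111, 127, 145
n = 145; position = n/2 = 72.5.
This falls in the class 60 ≤ m < 70: L = 60, F = 69, f = 21, h = 10.
Median ≈ 60 + ((72.5 − 69) / 21) × 10 = 61.6667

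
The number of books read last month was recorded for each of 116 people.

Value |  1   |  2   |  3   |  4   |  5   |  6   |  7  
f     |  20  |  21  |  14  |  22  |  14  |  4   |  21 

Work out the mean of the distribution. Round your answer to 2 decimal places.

Values: 1, 2, 3, 4, 5, 6, 7
Σfx = 20×1 + 21×2 + 14×3 + 22×4 + 14×5 + 4×6 + 21×7 = 433
n = Σf = 116
Mean = 433 / 116 = 3.7328

3.73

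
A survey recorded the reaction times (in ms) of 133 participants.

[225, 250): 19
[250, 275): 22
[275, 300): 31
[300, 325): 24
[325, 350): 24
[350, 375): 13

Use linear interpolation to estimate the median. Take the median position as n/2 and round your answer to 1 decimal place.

295.6

Cumulative frequencies: 19, 41, 72, 96, 120, 133
n = 133; position = n/2 = 66.5.
This falls in the class [275, 300): L = 275, F = 41, f = 31, h = 25.
Median ≈ 275 + ((66.5 − 41) / 31) × 25 = 295.5645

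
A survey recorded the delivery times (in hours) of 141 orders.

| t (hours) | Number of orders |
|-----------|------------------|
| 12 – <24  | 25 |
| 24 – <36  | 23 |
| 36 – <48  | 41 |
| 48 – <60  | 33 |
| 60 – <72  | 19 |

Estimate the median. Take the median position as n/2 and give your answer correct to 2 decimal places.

42.59

Cumulative frequencies: 25, 48, 89, 122, 141
n = 141; position = n/2 = 70.5.
This falls in the class 36 – <48: L = 36, F = 48, f = 41, h = 12.
Median ≈ 36 + ((70.5 − 48) / 41) × 12 = 42.5854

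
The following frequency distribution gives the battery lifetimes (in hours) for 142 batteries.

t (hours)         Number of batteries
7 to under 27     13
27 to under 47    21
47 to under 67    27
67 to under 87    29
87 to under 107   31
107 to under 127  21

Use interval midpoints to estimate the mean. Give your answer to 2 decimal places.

72.07

Midpoints: 17, 37, 57, 77, 97, 117
Σfm = 13×17 + 21×37 + 27×57 + 29×77 + 31×97 + 21×117 = 10234
n = Σf = 142
Mean = 10234 / 142 = 72.0704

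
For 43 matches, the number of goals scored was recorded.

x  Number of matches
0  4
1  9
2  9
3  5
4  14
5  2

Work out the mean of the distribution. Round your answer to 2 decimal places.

Values: 0, 1, 2, 3, 4, 5
Σfx = 4×0 + 9×1 + 9×2 + 5×3 + 14×4 + 2×5 = 108
n = Σf = 43
Mean = 108 / 43 = 2.5116

2.51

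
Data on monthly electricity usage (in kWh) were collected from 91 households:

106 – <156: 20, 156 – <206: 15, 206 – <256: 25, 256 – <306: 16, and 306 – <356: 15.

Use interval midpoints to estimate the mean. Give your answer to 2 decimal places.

226.05

Midpoints: 131, 181, 231, 281, 331
Σfm = 20×131 + 15×181 + 25×231 + 16×281 + 15×331 = 20571
n = Σf = 91
Mean = 20571 / 91 = 226.0549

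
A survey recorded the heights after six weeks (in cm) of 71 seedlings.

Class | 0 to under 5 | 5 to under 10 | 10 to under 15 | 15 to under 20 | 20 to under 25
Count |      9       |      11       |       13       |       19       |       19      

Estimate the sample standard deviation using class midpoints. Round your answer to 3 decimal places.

Midpoints: 2.5, 7.5, 12.5, 17.5, 22.5
n = 71, Σfm = 1027.5, mean = 14.4718
Σfm² = 18143.75
Σf(m − x̄)² = Σfm² − (Σfm)²/n = 18143.75 − 1027.5²/71 = 3273.9437
Sample variance = 3273.9437 / 70 = 46.7706
Standard deviation = √46.7706 = 6.8389

6.839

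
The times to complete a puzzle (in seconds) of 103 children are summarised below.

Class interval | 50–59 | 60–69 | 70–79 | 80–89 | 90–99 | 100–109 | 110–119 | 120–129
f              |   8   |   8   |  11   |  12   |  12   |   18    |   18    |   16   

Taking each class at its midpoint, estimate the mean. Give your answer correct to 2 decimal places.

Midpoints: 54.5, 64.5, 74.5, 84.5, 94.5, 104.5, 114.5, 124.5
Σfm = 8×54.5 + 8×64.5 + 11×74.5 + 12×84.5 + 12×94.5 + 18×104.5 + 18×114.5 + 16×124.5 = 9853.5
n = Σf = 103
Mean = 9853.5 / 103 = 95.6650

95.67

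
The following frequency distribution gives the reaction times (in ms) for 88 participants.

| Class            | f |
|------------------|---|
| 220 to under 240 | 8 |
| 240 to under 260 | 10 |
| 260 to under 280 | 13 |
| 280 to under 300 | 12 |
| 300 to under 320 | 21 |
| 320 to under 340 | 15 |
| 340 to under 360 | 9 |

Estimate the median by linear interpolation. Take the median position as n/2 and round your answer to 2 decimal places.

300.95

Cumulative frequencies: 8, 18, 31, 43, 64, 79, 88
n = 88; position = n/2 = 44.
This falls in the class 300 to under 320: L = 300, F = 43, f = 21, h = 20.
Median ≈ 300 + ((44 − 43) / 21) × 20 = 300.9524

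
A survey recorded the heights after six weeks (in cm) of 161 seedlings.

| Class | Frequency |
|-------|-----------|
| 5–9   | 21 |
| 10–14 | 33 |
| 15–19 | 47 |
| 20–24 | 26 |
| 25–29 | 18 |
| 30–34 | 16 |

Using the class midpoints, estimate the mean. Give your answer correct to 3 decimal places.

Midpoints: 7, 12, 17, 22, 27, 32
Σfm = 21×7 + 33×12 + 47×17 + 26×22 + 18×27 + 16×32 = 2912
n = Σf = 161
Mean = 2912 / 161 = 18.0870

18.087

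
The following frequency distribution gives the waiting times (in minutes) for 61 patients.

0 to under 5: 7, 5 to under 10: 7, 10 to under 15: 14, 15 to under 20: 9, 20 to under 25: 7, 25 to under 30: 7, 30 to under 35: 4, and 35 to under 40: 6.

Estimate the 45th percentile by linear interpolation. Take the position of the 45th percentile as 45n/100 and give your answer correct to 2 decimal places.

Cumulative frequencies: 7, 14, 28, 37, 44, 51, 55, 61
n = 61; position = 45n/100 = 27.45.
This falls in the class 10 to under 15: L = 10, F = 14, f = 14, h = 5.
45th percentile ≈ 10 + ((27.45 − 14) / 14) × 5 = 14.8036

14.80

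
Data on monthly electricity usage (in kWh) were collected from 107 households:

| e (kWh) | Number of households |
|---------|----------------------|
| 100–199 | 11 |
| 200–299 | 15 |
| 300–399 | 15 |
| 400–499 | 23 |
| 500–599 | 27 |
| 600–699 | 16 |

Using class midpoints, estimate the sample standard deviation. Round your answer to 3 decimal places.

157.104

Midpoints: 149.5, 249.5, 349.5, 449.5, 549.5, 649.5
n = 107, Σfm = 46196.5, mean = 431.7430
Σfm² = 22561276.75
Σf(m − x̄)² = Σfm² − (Σfm)²/n = 22561276.75 − 46196.5²/107 = 2616261.6822
Sample variance = 2616261.6822 / 106 = 24681.7140
Standard deviation = √24681.7140 = 157.1042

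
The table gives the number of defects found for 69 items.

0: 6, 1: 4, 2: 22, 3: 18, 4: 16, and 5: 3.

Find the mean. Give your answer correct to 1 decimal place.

2.6

Values: 0, 1, 2, 3, 4, 5
Σfx = 6×0 + 4×1 + 22×2 + 18×3 + 16×4 + 3×5 = 181
n = Σf = 69
Mean = 181 / 69 = 2.6232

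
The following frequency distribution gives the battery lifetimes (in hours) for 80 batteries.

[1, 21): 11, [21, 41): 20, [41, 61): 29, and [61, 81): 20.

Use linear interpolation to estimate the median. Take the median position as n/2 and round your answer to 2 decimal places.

47.21

Cumulative frequencies: 11, 31, 60, 80
n = 80; position = n/2 = 40.
This falls in the class [41, 61): L = 41, F = 31, f = 29, h = 20.
Median ≈ 41 + ((40 − 31) / 29) × 20 = 47.2069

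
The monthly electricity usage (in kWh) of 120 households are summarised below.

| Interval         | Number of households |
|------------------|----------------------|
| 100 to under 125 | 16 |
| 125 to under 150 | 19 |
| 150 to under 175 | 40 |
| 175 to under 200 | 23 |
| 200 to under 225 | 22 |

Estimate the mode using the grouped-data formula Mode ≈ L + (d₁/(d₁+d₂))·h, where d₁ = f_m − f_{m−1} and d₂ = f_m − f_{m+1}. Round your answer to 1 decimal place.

Modal class: 150 to under 175 (highest frequency 40).
d₁ = 40 − 19 = 21, d₂ = 40 − 23 = 17
Mode ≈ 150 + (21/(21+17)) × 25 = 150 + 13.8158 = 163.8158

163.8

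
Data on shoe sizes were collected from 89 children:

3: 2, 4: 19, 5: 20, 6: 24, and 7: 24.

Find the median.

6

Cumulative frequencies: 2, 21, 41, 65, 89
n = 89, so the median is the value in position (n+1)/2 = 45.
Position 45 falls at value 6.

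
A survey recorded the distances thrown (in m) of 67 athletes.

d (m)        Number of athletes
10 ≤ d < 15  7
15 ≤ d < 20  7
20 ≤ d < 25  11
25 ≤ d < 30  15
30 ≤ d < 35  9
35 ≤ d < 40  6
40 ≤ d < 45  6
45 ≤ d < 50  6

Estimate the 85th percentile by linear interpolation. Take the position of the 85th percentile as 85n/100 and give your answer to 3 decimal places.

Cumulative frequencies: 7, 14, 25, 40, 49, 55, 61, 67
n = 67; position = 85n/100 = 56.95.
This falls in the class 40 ≤ d < 45: L = 40, F = 55, f = 6, h = 5.
85th percentile ≈ 40 + ((56.95 − 55) / 6) × 5 = 41.6250

41.625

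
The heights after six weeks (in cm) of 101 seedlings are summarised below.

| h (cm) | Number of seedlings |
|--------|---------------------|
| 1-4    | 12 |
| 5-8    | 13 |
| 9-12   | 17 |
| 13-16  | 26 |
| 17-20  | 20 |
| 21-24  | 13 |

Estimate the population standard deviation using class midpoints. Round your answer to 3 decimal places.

6.143

Midpoints: 2.5, 6.5, 10.5, 14.5, 18.5, 22.5
n = 101, Σfm = 1332.5, mean = 13.1931
Σfm² = 21391.25
Σf(m − x̄)² = Σfm² − (Σfm)²/n = 21391.25 − 1332.5²/101 = 3811.4851
Population variance = 3811.4851 / 101 = 37.7375
Standard deviation = √37.7375 = 6.1431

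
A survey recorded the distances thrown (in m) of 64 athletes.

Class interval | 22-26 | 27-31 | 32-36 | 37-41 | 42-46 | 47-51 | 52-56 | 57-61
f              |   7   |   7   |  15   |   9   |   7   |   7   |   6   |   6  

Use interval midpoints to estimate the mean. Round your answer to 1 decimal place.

40.0

Midpoints: 24, 29, 34, 39, 44, 49, 54, 59
Σfm = 7×24 + 7×29 + 15×34 + 9×39 + 7×44 + 7×49 + 6×54 + 6×59 = 2561
n = Σf = 64
Mean = 2561 / 64 = 40.0156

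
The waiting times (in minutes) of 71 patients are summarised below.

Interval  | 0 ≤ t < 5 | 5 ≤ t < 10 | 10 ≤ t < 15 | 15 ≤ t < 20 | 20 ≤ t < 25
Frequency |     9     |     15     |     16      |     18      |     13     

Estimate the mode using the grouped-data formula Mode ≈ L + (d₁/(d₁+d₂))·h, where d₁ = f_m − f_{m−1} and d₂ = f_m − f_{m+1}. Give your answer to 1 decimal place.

Modal class: 15 ≤ t < 20 (highest frequency 18).
d₁ = 18 − 16 = 2, d₂ = 18 − 13 = 5
Mode ≈ 15 + (2/(2+5)) × 5 = 15 + 1.4286 = 16.4286

16.4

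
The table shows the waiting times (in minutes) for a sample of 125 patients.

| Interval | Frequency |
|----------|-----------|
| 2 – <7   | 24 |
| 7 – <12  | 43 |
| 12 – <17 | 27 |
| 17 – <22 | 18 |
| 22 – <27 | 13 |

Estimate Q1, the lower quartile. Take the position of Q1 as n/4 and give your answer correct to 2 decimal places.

7.84

Cumulative frequencies: 24, 67, 94, 112, 125
n = 125; position = n/4 = 31.25.
This falls in the class 7 – <12: L = 7, F = 24, f = 43, h = 5.
Lower quartile ≈ 7 + ((31.25 − 24) / 43) × 5 = 7.8430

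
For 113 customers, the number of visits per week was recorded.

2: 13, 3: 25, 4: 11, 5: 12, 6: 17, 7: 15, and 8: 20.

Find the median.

Cumulative frequencies: 13, 38, 49, 61, 78, 93, 113
n = 113, so the median is the value in position (n+1)/2 = 57.
Position 57 falls at value 5.

5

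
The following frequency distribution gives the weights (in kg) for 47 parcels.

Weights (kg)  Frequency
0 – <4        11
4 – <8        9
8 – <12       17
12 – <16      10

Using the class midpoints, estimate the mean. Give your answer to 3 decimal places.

Midpoints: 2, 6, 10, 14
Σfm = 11×2 + 9×6 + 17×10 + 10×14 = 386
n = Σf = 47
Mean = 386 / 47 = 8.2128

8.213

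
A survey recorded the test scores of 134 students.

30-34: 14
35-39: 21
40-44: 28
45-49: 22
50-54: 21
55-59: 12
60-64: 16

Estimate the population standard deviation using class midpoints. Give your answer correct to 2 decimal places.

Midpoints: 32, 37, 42, 47, 52, 57, 62
n = 134, Σfm = 6203, mean = 46.2910
Σfm² = 298351
Σf(m − x̄)² = Σfm² − (Σfm)²/n = 298351 − 6203²/134 = 11207.6493
Population variance = 11207.6493 / 134 = 83.6392
Standard deviation = √83.6392 = 9.1454

9.15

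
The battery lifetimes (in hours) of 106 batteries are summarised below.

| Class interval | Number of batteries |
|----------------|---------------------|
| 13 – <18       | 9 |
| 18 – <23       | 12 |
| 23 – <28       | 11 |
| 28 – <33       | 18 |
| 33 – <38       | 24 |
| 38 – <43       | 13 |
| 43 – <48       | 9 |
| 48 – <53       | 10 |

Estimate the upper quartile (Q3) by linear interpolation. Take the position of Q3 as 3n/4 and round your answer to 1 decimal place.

Cumulative frequencies: 9, 21, 32, 50, 74, 87, 96, 106
n = 106; position = 3n/4 = 79.5.
This falls in the class 38 – <43: L = 38, F = 74, f = 13, h = 5.
Upper quartile ≈ 38 + ((79.5 − 74) / 13) × 5 = 40.1154

40.1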